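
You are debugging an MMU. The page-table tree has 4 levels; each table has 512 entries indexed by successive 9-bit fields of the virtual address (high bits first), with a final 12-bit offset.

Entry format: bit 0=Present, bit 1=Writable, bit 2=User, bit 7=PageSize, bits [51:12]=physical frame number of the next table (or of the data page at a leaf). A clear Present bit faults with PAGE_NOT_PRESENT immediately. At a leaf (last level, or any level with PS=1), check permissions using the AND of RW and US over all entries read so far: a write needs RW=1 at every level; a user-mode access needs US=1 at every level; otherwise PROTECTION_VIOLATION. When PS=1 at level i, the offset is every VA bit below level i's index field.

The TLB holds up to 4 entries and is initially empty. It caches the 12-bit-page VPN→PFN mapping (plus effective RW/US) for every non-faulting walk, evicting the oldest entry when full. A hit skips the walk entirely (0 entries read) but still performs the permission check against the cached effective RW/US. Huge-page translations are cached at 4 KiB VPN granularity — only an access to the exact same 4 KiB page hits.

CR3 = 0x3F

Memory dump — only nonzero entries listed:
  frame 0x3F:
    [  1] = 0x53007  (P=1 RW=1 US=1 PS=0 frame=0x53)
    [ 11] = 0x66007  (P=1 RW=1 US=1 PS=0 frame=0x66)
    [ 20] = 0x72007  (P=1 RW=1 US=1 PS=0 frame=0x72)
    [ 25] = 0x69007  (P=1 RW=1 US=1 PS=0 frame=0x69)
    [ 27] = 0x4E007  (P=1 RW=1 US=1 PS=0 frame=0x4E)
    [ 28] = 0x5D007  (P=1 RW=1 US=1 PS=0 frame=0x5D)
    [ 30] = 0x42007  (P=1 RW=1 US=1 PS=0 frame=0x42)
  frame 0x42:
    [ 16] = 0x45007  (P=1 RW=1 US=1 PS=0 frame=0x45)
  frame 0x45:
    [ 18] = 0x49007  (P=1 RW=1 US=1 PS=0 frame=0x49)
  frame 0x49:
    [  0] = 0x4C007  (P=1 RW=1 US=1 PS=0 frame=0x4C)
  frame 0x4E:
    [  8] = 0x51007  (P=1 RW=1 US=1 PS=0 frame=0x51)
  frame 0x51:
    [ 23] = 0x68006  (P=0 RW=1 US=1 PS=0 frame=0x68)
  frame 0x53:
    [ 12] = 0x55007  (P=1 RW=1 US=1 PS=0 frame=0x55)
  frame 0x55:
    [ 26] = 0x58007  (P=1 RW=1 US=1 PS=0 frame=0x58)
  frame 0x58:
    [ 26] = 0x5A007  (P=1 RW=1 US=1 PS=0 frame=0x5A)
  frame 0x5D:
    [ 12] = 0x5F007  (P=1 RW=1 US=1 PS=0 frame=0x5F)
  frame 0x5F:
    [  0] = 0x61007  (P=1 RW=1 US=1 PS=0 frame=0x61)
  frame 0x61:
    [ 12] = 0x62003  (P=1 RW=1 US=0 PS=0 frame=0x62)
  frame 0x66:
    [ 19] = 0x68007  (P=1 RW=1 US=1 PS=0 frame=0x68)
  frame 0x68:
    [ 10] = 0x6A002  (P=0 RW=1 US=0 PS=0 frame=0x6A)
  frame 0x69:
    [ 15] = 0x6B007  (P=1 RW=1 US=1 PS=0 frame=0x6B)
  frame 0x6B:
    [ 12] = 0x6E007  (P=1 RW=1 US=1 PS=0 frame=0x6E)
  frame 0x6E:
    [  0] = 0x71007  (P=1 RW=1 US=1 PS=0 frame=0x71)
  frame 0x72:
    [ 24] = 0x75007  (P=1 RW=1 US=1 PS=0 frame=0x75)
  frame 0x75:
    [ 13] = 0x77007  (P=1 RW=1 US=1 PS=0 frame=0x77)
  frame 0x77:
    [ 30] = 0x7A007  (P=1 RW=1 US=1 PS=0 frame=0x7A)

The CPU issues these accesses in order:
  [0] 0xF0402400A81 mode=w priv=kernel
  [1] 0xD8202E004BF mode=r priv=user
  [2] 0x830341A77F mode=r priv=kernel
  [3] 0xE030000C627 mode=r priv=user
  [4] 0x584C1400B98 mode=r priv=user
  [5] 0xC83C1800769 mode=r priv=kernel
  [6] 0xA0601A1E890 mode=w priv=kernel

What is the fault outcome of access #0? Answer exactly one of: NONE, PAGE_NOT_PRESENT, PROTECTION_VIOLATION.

Per-access translation:
#0 VA=0xF0402400A81 (w,kernel):
  [0] read 0x3F idx=30: raw=0x42007 flags P=1 W=1 U=1 S=0
  [1] read 0x42 idx=16: raw=0x45007 flags P=1 W=1 U=1 S=0
  [2] read 0x45 idx=18: raw=0x49007 flags P=1 W=1 U=1 S=0
  [3] read 0x49 idx=0: raw=0x4C007 flags P=1 W=1 U=1 S=0
  ✓ 0x4CA81  — 4 lookups
#1 VA=0xD8202E004BF (r,user):
  [0] read 0x3F idx=27: raw=0x4E007 flags P=1 W=1 U=1 S=0
  [1] read 0x4E idx=8: raw=0x51007 flags P=1 W=1 U=1 S=0
  [2] read 0x51 idx=23: raw=0x68006 flags P=0 W=1 U=1 S=0
  → PAGE_NOT_PRESENT  (3 entries read)
#2 VA=0x830341A77F (r,kernel):
  [0] read 0x3F idx=1: raw=0x53007 flags P=1 W=1 U=1 S=0
  [1] read 0x53 idx=12: raw=0x55007 flags P=1 W=1 U=1 S=0
  [2] read 0x55 idx=26: raw=0x58007 flags P=1 W=1 U=1 S=0
  [3] read 0x58 idx=26: raw=0x5A007 flags P=1 W=1 U=1 S=0
  ✓ 0x5A77F  — 4 lookups
#3 VA=0xE030000C627 (r,user):
  [0] read 0x3F idx=28: raw=0x5D007 flags P=1 W=1 U=1 S=0
  [1] read 0x5D idx=12: raw=0x5F007 flags P=1 W=1 U=1 S=0
  [2] read 0x5F idx=0: raw=0x61007 flags P=1 W=1 U=1 S=0
  [3] read 0x61 idx=12: raw=0x62003 flags P=1 W=1 U=0 S=0
  → PROTECTION_VIOLATION  (4 entries read)
#4 VA=0x584C1400B98 (r,user):
  [0] read 0x3F idx=11: raw=0x66007 flags P=1 W=1 U=1 S=0
  [1] read 0x66 idx=19: raw=0x68007 flags P=1 W=1 U=1 S=0
  [2] read 0x68 idx=10: raw=0x6A002 flags P=0 W=1 U=0 S=0
  → PAGE_NOT_PRESENT  (3 entries read)
#5 VA=0xC83C1800769 (r,kernel):
  [0] read 0x3F idx=25: raw=0x69007 flags P=1 W=1 U=1 S=0
  [1] read 0x69 idx=15: raw=0x6B007 flags P=1 W=1 U=1 S=0
  [2] read 0x6B idx=12: raw=0x6E007 flags P=1 W=1 U=1 S=0
  [3] read 0x6E idx=0: raw=0x71007 flags P=1 W=1 U=1 S=0
  ✓ 0x71769  — 4 lookups
#6 VA=0xA0601A1E890 (w,kernel):
  [0] read 0x3F idx=20: raw=0x72007 flags P=1 W=1 U=1 S=0
  [1] read 0x72 idx=24: raw=0x75007 flags P=1 W=1 U=1 S=0
  [2] read 0x75 idx=13: raw=0x77007 flags P=1 W=1 U=1 S=0
  [3] read 0x77 idx=30: raw=0x7A007 flags P=1 W=1 U=1 S=0
  ✓ 0x7A890  — 4 lookups

Access #0 fault: NONE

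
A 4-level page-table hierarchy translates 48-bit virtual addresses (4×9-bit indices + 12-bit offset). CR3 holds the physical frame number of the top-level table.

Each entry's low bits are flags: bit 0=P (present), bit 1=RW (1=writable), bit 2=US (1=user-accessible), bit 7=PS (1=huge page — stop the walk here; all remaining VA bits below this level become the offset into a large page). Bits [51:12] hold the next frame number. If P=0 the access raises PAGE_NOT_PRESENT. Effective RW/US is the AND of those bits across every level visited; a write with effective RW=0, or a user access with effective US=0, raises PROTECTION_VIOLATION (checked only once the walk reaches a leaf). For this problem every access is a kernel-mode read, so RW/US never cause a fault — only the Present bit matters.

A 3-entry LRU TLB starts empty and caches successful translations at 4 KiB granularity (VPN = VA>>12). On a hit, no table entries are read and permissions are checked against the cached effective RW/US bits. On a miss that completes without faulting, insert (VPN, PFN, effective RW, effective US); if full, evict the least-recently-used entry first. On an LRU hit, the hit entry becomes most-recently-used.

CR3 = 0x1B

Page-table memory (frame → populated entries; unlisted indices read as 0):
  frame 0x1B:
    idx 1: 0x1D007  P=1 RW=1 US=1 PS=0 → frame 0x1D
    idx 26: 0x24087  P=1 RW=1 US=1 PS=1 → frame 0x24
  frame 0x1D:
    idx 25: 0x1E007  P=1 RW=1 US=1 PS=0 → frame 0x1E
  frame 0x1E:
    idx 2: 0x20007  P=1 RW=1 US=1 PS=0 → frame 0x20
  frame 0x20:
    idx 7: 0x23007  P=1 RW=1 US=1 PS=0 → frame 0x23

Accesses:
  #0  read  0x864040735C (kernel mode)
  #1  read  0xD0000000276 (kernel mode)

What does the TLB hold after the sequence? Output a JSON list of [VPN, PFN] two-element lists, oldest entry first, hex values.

Walk each access:
#0 VA=0x864040735C (r,kernel):
  [0] read 0x1B idx=1: raw=0x1D007 flags P=1 W=1 U=1 S=0
  [1] read 0x1D idx=25: raw=0x1E007 flags P=1 W=1 U=1 S=0
  [2] read 0x1E idx=2: raw=0x20007 flags P=1 W=1 U=1 S=0
  [3] read 0x20 idx=7: raw=0x23007 flags P=1 W=1 U=1 S=0
  ✓ 0x2335C  — 4 lookups
#1 VA=0xD0000000276 (r,kernel):
  [0] read 0x1B idx=26: raw=0x24087 flags P=1 W=1 U=1 S=1
  ✓ 0x24276 (huge @L0)  — 1 lookups

TLB: [["0x8640407", "0x23"], ["0xD0000000", "0x24"]]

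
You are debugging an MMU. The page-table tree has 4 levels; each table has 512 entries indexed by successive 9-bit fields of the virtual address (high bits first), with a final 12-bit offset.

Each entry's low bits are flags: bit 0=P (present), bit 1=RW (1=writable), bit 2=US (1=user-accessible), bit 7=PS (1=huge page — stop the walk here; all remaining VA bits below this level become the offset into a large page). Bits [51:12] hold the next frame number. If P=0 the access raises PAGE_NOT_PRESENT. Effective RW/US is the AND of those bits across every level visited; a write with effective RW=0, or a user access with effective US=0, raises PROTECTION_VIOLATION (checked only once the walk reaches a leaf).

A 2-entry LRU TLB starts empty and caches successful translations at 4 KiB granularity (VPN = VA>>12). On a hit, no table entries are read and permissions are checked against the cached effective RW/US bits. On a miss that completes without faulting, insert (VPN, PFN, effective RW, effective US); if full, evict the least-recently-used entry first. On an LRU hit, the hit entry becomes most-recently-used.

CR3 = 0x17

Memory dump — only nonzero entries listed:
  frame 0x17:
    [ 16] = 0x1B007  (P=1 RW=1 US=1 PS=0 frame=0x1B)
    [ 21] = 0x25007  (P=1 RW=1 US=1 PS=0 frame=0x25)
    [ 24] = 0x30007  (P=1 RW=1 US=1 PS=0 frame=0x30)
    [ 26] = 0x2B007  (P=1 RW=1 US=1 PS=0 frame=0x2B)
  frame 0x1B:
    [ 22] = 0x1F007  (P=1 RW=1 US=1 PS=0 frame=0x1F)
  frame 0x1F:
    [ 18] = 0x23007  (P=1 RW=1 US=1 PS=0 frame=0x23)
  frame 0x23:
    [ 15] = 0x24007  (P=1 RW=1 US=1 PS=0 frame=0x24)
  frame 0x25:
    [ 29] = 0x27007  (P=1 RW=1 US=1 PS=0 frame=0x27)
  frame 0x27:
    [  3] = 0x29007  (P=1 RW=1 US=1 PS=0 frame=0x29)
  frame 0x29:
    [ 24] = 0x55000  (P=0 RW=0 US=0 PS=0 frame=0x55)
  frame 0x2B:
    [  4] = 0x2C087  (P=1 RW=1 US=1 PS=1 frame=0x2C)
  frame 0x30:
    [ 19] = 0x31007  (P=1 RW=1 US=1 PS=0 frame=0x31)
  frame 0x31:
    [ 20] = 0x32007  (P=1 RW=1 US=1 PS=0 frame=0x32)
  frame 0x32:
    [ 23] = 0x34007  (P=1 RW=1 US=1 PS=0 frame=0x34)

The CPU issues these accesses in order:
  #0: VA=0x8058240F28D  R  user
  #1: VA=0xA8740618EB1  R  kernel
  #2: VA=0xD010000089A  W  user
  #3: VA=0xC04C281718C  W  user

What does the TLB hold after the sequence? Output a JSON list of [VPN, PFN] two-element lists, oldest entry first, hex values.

Walk each access:
#0 VA=0x8058240F28D (r,user):
  L0 @0x17[16] → 0x1B007  P=1,RW=1,US=1,PS=0
  L1 @0x1B[22] → 0x1F007  P=1,RW=1,US=1,PS=0
  L2 @0x1F[18] → 0x23007  P=1,RW=1,US=1,PS=0
  L3 @0x23[15] → 0x24007  P=1,RW=1,US=1,PS=0
  ✓ 0x2428D  — 4 lookups
#1 VA=0xA8740618EB1 (r,kernel):
  L0 @0x17[21] → 0x25007  P=1,RW=1,US=1,PS=0
  L1 @0x25[29] → 0x27007  P=1,RW=1,US=1,PS=0
  L2 @0x27[3] → 0x29007  P=1,RW=1,US=1,PS=0
  L3 @0x29[24] → 0x55000  P=0,RW=0,US=0,PS=0
  ✗ PAGE_NOT_PRESENT  [4 reads]
#2 VA=0xD010000089A (w,user):
  L0 @0x17[26] → 0x2B007  P=1,RW=1,US=1,PS=0
  L1 @0x2B[4] → 0x2C087  P=1,RW=1,US=1,PS=1
  ✓ 0x2C89A (huge @L1)  — 2 lookups
#3 VA=0xC04C281718C (w,user):
  L0 @0x17[24] → 0x30007  P=1,RW=1,US=1,PS=0
  L1 @0x30[19] → 0x31007  P=1,RW=1,US=1,PS=0
  L2 @0x31[20] → 0x32007  P=1,RW=1,US=1,PS=0
  L3 @0x32[23] → 0x34007  P=1,RW=1,US=1,PS=0
  ✓ 0x3418C  — 4 lookups

TLB: [["0xD0100000", "0x2C"], ["0xC04C2817", "0x34"]]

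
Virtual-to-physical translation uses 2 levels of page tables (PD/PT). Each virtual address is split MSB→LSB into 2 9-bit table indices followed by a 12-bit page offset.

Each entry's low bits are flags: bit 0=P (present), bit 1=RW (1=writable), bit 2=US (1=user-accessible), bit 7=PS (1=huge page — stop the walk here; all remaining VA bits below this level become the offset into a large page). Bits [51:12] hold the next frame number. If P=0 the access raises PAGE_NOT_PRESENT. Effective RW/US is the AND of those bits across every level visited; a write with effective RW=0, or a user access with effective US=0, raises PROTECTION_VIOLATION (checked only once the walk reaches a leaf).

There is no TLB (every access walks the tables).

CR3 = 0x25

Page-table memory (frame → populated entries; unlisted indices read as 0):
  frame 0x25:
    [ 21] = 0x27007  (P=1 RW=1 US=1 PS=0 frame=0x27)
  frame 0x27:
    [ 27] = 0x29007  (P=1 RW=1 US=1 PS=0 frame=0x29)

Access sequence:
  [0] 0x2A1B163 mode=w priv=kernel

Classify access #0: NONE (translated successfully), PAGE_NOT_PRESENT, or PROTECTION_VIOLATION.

Trace:
#0 VA=0x2A1B163 (w,kernel):
  L0 @0x25[21] → 0x27007  P=1,RW=1,US=1,PS=0
  L1 @0x27[27] → 0x29007  P=1,RW=1,US=1,PS=0
  ⇒ phys 0x29163  [2 reads]

Access #0 fault: NONE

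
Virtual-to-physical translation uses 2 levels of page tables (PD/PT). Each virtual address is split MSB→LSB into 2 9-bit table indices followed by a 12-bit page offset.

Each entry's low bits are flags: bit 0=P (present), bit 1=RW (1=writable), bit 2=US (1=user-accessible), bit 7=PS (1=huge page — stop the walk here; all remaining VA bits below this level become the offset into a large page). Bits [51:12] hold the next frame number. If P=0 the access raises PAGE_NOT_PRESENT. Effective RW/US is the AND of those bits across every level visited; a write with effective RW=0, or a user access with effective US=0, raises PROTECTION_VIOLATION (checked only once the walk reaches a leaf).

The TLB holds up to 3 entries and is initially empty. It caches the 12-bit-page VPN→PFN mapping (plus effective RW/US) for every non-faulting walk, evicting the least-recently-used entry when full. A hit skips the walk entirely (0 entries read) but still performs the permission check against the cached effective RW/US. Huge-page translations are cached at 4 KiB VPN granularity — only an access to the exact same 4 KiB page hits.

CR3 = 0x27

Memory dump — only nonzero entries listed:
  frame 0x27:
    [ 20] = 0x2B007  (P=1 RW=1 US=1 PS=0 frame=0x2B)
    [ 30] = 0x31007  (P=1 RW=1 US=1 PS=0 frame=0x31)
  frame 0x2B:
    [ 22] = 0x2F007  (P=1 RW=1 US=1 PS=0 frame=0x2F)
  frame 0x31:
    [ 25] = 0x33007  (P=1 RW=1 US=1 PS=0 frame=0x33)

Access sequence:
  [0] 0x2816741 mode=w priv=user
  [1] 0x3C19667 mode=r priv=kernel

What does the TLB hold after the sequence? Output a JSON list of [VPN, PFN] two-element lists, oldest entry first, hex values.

Per-access translation:
#0 VA=0x2816741 (w,user):
  lvl0: tbl 0x27, slot 20 ⇒ 0x2B007 (P1/RW1/US1/PS0)
  lvl1: tbl 0x2B, slot 22 ⇒ 0x2F007 (P1/RW1/US1/PS0)
  ⇒ phys 0x2F741  [2 reads]
#1 VA=0x3C19667 (r,kernel):
  lvl0: tbl 0x27, slot 30 ⇒ 0x31007 (P1/RW1/US1/PS0)
  lvl1: tbl 0x31, slot 25 ⇒ 0x33007 (P1/RW1/US1/PS0)
  ⇒ phys 0x33667  [2 reads]

TLB: [["0x2816", "0x2F"], ["0x3C19", "0x33"]]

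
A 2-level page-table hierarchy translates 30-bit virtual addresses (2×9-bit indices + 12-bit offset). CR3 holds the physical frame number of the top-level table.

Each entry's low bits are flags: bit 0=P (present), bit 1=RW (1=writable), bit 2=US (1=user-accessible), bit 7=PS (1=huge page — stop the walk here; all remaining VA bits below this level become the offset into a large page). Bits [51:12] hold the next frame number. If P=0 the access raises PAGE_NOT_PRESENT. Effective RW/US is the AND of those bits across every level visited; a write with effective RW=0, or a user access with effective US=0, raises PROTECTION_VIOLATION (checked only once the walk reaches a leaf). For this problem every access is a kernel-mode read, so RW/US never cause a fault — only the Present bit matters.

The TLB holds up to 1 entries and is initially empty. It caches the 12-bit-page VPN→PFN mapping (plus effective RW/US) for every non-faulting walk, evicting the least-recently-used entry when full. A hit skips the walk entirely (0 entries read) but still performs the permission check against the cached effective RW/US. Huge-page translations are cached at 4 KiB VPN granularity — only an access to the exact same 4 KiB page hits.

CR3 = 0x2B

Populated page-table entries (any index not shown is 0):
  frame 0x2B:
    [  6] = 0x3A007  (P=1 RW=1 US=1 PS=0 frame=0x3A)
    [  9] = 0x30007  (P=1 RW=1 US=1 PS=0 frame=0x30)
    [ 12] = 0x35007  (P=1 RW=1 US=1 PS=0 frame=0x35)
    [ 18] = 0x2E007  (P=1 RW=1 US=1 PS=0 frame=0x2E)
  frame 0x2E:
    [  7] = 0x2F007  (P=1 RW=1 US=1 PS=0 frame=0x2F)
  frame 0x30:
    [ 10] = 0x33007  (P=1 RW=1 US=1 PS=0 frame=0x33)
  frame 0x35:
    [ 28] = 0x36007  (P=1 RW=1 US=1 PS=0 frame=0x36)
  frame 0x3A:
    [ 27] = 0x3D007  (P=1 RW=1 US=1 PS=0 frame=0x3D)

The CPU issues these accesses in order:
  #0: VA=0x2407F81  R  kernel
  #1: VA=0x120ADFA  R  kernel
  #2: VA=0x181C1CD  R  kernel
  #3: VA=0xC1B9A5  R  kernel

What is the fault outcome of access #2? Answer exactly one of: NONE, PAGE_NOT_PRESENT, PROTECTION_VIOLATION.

Trace:
#0 VA=0x2407F81 (r,kernel):
  L0: frame=0x2B idx=18 entry=0x2E007 [P=1 RW=1 US=1 PS=0]
  L1: frame=0x2E idx=7 entry=0x2F007 [P=1 RW=1 US=1 PS=0]
  → PA=0x2FF81  (2 entries read)
#1 VA=0x120ADFA (r,kernel):
  L0: frame=0x2B idx=9 entry=0x30007 [P=1 RW=1 US=1 PS=0]
  L1: frame=0x30 idx=10 entry=0x33007 [P=1 RW=1 US=1 PS=0]
  → PA=0x33DFA  (2 entries read)
#2 VA=0x181C1CD (r,kernel):
  L0: frame=0x2B idx=12 entry=0x35007 [P=1 RW=1 US=1 PS=0]
  L1: frame=0x35 idx=28 entry=0x36007 [P=1 RW=1 US=1 PS=0]
  → PA=0x361CD  (2 entries read)
#3 VA=0xC1B9A5 (r,kernel):
  L0: frame=0x2B idx=6 entry=0x3A007 [P=1 RW=1 US=1 PS=0]
  L1: frame=0x3A idx=27 entry=0x3D007 [P=1 RW=1 US=1 PS=0]
  → PA=0x3D9A5  (2 entries read)

Access #2 fault: NONE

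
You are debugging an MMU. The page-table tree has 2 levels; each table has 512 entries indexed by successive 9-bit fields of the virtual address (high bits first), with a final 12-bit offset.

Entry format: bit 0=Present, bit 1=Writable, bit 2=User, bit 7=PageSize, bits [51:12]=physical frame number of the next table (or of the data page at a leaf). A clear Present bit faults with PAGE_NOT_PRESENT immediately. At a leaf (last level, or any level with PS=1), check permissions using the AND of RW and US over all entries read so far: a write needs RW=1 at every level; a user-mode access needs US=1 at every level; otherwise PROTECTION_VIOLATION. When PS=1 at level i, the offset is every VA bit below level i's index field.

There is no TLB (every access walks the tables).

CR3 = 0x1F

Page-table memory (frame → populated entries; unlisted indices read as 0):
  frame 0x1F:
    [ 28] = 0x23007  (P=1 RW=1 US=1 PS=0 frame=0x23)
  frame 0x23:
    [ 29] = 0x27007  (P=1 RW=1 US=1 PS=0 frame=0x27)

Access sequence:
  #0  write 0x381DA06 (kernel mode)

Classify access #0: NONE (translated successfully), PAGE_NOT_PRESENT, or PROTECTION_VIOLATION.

Trace:
#0 VA=0x381DA06 (w,kernel):
  lvl0: tbl 0x1F, slot 28 ⇒ 0x23007 (P1/RW1/US1/PS0)
  lvl1: tbl 0x23, slot 29 ⇒ 0x27007 (P1/RW1/US1/PS0)
  ✓ 0x27A06  — 2 lookups

Access #0 fault: NONE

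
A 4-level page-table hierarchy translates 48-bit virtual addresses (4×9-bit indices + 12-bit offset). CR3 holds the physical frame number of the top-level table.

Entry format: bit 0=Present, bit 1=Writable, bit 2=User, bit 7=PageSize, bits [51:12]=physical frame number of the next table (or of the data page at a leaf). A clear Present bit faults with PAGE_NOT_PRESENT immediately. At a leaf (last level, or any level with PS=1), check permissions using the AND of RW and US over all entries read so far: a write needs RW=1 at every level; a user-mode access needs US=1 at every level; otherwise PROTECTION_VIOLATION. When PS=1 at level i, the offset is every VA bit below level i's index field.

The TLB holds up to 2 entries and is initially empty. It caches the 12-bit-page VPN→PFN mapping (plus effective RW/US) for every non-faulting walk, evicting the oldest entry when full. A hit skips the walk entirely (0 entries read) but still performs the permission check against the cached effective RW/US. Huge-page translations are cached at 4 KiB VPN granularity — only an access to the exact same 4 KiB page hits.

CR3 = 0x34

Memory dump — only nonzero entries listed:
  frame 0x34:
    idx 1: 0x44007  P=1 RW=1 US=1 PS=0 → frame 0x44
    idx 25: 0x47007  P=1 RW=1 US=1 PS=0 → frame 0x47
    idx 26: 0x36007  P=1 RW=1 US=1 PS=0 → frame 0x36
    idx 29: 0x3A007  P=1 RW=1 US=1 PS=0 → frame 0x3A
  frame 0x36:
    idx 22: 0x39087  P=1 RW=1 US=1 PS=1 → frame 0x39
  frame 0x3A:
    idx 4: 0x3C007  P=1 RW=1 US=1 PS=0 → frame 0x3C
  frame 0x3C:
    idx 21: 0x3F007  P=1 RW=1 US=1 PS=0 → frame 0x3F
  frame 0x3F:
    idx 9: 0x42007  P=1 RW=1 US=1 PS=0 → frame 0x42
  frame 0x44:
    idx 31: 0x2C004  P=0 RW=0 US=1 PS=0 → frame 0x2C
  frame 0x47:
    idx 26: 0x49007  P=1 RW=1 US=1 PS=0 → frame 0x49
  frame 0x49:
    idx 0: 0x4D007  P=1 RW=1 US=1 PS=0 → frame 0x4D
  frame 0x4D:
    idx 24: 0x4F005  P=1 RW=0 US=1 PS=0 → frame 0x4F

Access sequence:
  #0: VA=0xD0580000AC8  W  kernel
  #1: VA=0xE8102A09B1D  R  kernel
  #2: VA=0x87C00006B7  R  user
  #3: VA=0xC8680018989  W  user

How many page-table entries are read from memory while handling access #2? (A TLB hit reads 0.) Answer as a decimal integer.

Walk each access:
#0 VA=0xD0580000AC8 (w,kernel):
  L0 @0x34[26] → 0x36007  P=1,RW=1,US=1,PS=0
  L1 @0x36[22] → 0x39087  P=1,RW=1,US=1,PS=1
  → PA=0x39AC8 (huge @L1)  (2 entries read)
#1 VA=0xE8102A09B1D (r,kernel):
  L0 @0x34[29] → 0x3A007  P=1,RW=1,US=1,PS=0
  L1 @0x3A[4] → 0x3C007  P=1,RW=1,US=1,PS=0
  L2 @0x3C[21] → 0x3F007  P=1,RW=1,US=1,PS=0
  L3 @0x3F[9] → 0x42007  P=1,RW=1,US=1,PS=0
  → PA=0x42B1D  (4 entries read)
#2 VA=0x87C00006B7 (r,user):
  L0 @0x34[1] → 0x44007  P=1,RW=1,US=1,PS=0
  L1 @0x44[31] → 0x2C004  P=0,RW=0,US=1,PS=0
  ⇒ fault: PAGE_NOT_PRESENT  — 2 lookups
#3 VA=0xC8680018989 (w,user):
  L0 @0x34[25] → 0x47007  P=1,RW=1,US=1,PS=0
  L1 @0x47[26] → 0x49007  P=1,RW=1,US=1,PS=0
  L2 @0x49[0] → 0x4D007  P=1,RW=1,US=1,PS=0
  L3 @0x4D[24] → 0x4F005  P=1,RW=0,US=1,PS=0
  ⇒ fault: PROTECTION_VIOLATION  — 4 lookups

Entries read for #2: 2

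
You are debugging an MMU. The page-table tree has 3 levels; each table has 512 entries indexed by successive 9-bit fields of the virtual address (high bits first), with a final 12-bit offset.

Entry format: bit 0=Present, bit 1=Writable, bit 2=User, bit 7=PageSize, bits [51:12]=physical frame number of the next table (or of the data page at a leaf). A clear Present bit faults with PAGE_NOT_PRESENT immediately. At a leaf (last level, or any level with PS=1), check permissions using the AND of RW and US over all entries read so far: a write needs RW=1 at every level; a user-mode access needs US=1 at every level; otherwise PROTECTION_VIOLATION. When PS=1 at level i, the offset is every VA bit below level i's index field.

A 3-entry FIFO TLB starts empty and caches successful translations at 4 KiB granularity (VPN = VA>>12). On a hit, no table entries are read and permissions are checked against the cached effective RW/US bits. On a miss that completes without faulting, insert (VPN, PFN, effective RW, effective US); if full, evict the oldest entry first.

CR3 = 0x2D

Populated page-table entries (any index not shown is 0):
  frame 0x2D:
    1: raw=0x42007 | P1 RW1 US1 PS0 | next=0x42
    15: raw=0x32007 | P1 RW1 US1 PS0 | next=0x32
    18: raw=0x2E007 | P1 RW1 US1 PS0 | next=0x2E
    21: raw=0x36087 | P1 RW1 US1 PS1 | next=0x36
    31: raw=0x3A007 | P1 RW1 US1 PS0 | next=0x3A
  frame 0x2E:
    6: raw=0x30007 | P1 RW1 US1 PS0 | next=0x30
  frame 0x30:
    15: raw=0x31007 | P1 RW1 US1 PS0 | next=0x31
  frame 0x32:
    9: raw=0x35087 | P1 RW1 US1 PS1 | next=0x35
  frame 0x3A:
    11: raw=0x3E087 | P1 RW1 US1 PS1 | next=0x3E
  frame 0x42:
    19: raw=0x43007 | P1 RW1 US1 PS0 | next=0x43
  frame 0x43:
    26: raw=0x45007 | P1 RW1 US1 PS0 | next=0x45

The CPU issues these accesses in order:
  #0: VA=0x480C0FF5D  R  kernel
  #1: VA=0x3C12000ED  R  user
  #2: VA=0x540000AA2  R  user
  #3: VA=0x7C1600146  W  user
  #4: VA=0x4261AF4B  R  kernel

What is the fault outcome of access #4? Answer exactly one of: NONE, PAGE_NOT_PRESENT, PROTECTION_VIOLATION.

Per-access translation:
#0 VA=0x480C0FF5D (r,kernel):
  [0] read 0x2D idx=18: raw=0x2E007 flags P=1 W=1 U=1 S=0
  [1] read 0x2E idx=6: raw=0x30007 flags P=1 W=1 U=1 S=0
  [2] read 0x30 idx=15: raw=0x31007 flags P=1 W=1 U=1 S=0
  ✓ 0x31F5D  — 3 lookups
#1 VA=0x3C12000ED (r,user):
  [0] read 0x2D idx=15: raw=0x32007 flags P=1 W=1 U=1 S=0
  [1] read 0x32 idx=9: raw=0x35087 flags P=1 W=1 U=1 S=1
  ✓ 0x350ED (huge @L1)  — 2 lookups
#2 VA=0x540000AA2 (r,user):
  [0] read 0x2D idx=21: raw=0x36087 flags P=1 W=1 U=1 S=1
  ✓ 0x36AA2 (huge @L0)  — 1 lookups
#3 VA=0x7C1600146 (w,user):
  [0] read 0x2D idx=31: raw=0x3A007 flags P=1 W=1 U=1 S=0
  [1] read 0x3A idx=11: raw=0x3E087 flags P=1 W=1 U=1 S=1
  ✓ 0x3E146 (huge @L1)  — 2 lookups
#4 VA=0x4261AF4B (r,kernel):
  [0] read 0x2D idx=1: raw=0x42007 flags P=1 W=1 U=1 S=0
  [1] read 0x42 idx=19: raw=0x43007 flags P=1 W=1 U=1 S=0
  [2] read 0x43 idx=26: raw=0x45007 flags P=1 W=1 U=1 S=0
  ✓ 0x45F4B  — 3 lookups

Access #4 fault: NONE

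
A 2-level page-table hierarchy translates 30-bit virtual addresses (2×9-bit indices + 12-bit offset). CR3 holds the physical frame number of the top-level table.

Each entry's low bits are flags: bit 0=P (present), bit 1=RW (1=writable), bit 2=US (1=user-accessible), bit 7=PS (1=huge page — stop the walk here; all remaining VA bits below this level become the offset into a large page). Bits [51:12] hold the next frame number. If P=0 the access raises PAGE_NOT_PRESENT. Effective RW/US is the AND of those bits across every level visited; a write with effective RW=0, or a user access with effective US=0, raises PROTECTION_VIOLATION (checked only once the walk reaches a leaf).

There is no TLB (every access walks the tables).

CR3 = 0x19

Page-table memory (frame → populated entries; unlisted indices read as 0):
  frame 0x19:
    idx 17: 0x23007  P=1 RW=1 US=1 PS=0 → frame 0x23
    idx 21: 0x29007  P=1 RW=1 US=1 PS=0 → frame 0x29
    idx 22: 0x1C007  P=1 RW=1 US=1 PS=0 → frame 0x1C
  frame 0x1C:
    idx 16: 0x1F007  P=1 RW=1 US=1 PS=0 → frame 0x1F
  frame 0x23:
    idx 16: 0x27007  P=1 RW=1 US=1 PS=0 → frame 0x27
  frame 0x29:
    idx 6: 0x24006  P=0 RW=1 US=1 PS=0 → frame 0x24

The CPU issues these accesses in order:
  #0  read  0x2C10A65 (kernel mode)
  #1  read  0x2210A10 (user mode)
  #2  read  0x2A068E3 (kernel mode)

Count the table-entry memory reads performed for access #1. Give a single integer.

Trace:
#0 VA=0x2C10A65 (r,kernel):
  L0 @0x19[22] → 0x1C007  P=1,RW=1,US=1,PS=0
  L1 @0x1C[16] → 0x1F007  P=1,RW=1,US=1,PS=0
  ⇒ phys 0x1FA65  [2 reads]
#1 VA=0x2210A10 (r,user):
  L0 @0x19[17] → 0x23007  P=1,RW=1,US=1,PS=0
  L1 @0x23[16] → 0x27007  P=1,RW=1,US=1,PS=0
  ⇒ phys 0x27A10  [2 reads]
#2 VA=0x2A068E3 (r,kernel):
  L0 @0x19[21] → 0x29007  P=1,RW=1,US=1,PS=0
  L1 @0x29[6] → 0x24006  P=0,RW=1,US=1,PS=0
  ⇒ fault: PAGE_NOT_PRESENT  — 2 lookups

Entries read for #1: 2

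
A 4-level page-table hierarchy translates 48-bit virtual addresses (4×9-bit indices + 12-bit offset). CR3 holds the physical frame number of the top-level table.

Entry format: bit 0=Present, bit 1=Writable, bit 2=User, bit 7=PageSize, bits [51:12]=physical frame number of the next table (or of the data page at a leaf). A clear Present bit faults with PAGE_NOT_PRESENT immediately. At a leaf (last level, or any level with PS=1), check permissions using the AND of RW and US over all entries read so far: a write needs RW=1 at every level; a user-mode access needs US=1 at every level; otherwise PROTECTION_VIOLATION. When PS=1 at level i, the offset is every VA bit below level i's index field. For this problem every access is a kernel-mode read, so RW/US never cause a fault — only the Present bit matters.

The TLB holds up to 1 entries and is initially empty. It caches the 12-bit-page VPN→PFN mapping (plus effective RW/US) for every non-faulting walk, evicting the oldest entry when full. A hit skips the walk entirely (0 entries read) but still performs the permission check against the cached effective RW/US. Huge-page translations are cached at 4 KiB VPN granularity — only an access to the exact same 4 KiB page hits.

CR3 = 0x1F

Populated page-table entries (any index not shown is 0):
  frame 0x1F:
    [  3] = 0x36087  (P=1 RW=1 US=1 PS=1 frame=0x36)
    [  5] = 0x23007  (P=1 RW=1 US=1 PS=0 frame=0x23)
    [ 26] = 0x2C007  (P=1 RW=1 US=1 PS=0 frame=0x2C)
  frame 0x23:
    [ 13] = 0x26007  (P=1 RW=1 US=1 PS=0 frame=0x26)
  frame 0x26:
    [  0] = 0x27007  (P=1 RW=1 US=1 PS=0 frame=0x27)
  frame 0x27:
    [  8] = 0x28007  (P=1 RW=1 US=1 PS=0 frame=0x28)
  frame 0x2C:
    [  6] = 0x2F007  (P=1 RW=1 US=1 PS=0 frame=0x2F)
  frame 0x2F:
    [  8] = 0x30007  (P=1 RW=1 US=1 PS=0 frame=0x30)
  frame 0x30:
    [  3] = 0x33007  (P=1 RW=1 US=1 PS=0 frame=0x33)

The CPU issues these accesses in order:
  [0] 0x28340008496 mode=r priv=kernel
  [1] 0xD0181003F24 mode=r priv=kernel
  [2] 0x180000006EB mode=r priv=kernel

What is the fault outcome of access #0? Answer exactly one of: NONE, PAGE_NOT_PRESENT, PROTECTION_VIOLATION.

Trace:
#0 VA=0x28340008496 (r,kernel):
  L0: frame=0x1F idx=5 entry=0x23007 [P=1 RW=1 US=1 PS=0]
  L1: frame=0x23 idx=13 entry=0x26007 [P=1 RW=1 US=1 PS=0]
  L2: frame=0x26 idx=0 entry=0x27007 [P=1 RW=1 US=1 PS=0]
  L3: frame=0x27 idx=8 entry=0x28007 [P=1 RW=1 US=1 PS=0]
  → PA=0x28496  (4 entries read)
#1 VA=0xD0181003F24 (r,kernel):
  L0: frame=0x1F idx=26 entry=0x2C007 [P=1 RW=1 US=1 PS=0]
  L1: frame=0x2C idx=6 entry=0x2F007 [P=1 RW=1 US=1 PS=0]
  L2: frame=0x2F idx=8 entry=0x30007 [P=1 RW=1 US=1 PS=0]
  L3: frame=0x30 idx=3 entry=0x33007 [P=1 RW=1 US=1 PS=0]
  → PA=0x33F24  (4 entries read)
#2 VA=0x180000006EB (r,kernel):
  L0: frame=0x1F idx=3 entry=0x36087 [P=1 RW=1 US=1 PS=1]
  → PA=0x366EB (huge @L0)  (1 entries read)

Access #0 fault: NONE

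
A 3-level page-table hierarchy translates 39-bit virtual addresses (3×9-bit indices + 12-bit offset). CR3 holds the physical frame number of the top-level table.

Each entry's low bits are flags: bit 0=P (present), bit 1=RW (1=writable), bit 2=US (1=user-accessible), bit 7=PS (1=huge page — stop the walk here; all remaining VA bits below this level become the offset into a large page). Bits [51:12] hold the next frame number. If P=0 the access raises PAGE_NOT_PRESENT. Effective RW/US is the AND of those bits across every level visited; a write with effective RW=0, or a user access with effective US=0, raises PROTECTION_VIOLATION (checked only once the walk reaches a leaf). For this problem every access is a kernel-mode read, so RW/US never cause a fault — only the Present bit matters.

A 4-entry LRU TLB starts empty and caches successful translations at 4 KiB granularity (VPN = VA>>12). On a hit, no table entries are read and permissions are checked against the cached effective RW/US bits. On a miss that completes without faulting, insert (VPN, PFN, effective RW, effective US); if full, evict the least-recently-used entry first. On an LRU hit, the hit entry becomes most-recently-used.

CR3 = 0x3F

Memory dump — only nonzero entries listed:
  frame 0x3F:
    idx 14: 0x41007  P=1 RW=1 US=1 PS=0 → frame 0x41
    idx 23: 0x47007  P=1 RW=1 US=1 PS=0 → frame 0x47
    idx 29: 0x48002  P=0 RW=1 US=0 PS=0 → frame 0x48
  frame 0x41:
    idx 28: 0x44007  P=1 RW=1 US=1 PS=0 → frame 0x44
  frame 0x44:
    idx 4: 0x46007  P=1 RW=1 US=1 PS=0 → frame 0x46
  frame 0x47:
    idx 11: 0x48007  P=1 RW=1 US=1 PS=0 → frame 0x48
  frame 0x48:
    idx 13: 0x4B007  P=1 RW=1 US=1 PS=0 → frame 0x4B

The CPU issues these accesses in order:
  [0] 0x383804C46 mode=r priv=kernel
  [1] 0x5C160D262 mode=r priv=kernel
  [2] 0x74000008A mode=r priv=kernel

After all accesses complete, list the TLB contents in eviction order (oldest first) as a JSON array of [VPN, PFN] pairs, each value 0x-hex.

Walk each access:
#0 VA=0x383804C46 (r,kernel):
  [0] read 0x3F idx=14: raw=0x41007 flags P=1 W=1 U=1 S=0
  [1] read 0x41 idx=28: raw=0x44007 flags P=1 W=1 U=1 S=0
  [2] read 0x44 idx=4: raw=0x46007 flags P=1 W=1 U=1 S=0
  ✓ 0x46C46  — 3 lookups
#1 VA=0x5C160D262 (r,kernel):
  [0] read 0x3F idx=23: raw=0x47007 flags P=1 W=1 U=1 S=0
  [1] read 0x47 idx=11: raw=0x48007 flags P=1 W=1 U=1 S=0
  [2] read 0x48 idx=13: raw=0x4B007 flags P=1 W=1 U=1 S=0
  ✓ 0x4B262  — 3 lookups
#2 VA=0x74000008A (r,kernel):
  [0] read 0x3F idx=29: raw=0x48002 flags P=0 W=1 U=0 S=0
  → PAGE_NOT_PRESENT  (1 entries read)

TLB: [["0x383804", "0x46"], ["0x5C160D", "0x4B"]]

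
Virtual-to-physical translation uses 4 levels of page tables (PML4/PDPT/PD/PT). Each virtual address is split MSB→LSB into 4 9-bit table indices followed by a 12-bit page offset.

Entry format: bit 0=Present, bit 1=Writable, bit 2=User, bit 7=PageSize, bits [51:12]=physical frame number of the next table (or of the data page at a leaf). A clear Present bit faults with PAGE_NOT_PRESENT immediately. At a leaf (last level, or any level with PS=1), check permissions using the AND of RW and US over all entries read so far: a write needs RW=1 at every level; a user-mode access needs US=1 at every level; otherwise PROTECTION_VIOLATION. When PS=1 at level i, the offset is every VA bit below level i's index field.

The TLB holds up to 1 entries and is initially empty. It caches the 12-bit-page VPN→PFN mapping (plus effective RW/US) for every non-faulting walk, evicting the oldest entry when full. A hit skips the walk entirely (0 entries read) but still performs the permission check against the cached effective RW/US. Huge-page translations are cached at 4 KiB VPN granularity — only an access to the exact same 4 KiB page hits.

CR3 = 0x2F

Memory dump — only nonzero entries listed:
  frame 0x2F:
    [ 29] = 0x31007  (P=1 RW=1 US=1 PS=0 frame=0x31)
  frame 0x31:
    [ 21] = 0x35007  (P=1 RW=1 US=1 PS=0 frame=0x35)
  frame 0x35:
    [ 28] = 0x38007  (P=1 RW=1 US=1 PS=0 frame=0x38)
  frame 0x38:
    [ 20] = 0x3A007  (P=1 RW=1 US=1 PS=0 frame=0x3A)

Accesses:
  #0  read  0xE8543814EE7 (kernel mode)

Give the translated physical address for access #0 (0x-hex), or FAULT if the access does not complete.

Per-access translation:
#0 VA=0xE8543814EE7 (r,kernel):
  [0] read 0x2F idx=29: raw=0x31007 flags P=1 W=1 U=1 S=0
  [1] read 0x31 idx=21: raw=0x35007 flags P=1 W=1 U=1 S=0
  [2] read 0x35 idx=28: raw=0x38007 flags P=1 W=1 U=1 S=0
  [3] read 0x38 idx=20: raw=0x3A007 flags P=1 W=1 U=1 S=0
  ✓ 0x3AEE7  — 4 lookups

Access #0 PA: 0x3AEE7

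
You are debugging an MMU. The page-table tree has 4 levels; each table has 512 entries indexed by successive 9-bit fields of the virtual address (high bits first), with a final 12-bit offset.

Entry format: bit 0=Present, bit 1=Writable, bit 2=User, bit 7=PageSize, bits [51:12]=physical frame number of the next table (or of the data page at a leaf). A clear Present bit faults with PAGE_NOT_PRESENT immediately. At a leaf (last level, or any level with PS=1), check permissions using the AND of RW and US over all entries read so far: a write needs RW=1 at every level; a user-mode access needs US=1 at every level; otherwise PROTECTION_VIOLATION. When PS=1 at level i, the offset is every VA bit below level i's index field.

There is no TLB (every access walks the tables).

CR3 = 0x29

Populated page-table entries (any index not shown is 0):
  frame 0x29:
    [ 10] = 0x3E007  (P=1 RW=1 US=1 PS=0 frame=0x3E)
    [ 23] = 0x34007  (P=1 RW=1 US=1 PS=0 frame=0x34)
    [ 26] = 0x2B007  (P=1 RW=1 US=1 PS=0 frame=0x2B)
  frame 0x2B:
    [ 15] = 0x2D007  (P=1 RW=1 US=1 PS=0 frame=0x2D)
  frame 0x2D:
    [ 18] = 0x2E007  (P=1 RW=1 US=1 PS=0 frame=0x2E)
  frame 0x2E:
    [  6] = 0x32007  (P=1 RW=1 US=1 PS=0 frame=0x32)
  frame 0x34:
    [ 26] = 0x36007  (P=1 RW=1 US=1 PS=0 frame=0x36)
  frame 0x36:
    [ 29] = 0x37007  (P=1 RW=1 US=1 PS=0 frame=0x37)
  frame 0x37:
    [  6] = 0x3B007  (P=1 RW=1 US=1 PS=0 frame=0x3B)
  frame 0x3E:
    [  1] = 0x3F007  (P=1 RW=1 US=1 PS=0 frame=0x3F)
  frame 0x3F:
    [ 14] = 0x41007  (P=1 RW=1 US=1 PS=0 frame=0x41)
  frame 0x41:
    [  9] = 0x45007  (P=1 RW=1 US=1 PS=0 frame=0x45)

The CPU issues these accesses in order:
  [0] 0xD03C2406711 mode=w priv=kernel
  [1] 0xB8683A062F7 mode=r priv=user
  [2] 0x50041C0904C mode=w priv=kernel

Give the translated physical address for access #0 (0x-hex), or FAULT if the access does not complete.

Trace:
#0 VA=0xD03C2406711 (w,kernel):
  L0: frame=0x29 idx=26 entry=0x2B007 [P=1 RW=1 US=1 PS=0]
  L1: frame=0x2B idx=15 entry=0x2D007 [P=1 RW=1 US=1 PS=0]
  L2: frame=0x2D idx=18 entry=0x2E007 [P=1 RW=1 US=1 PS=0]
  L3: frame=0x2E idx=6 entry=0x32007 [P=1 RW=1 US=1 PS=0]
  ✓ 0x32711  — 4 lookups
#1 VA=0xB8683A062F7 (r,user):
  L0: frame=0x29 idx=23 entry=0x34007 [P=1 RW=1 US=1 PS=0]
  L1: frame=0x34 idx=26 entry=0x36007 [P=1 RW=1 US=1 PS=0]
  L2: frame=0x36 idx=29 entry=0x37007 [P=1 RW=1 US=1 PS=0]
  L3: frame=0x37 idx=6 entry=0x3B007 [P=1 RW=1 US=1 PS=0]
  ✓ 0x3B2F7  — 4 lookups
#2 VA=0x50041C0904C (w,kernel):
  L0: frame=0x29 idx=10 entry=0x3E007 [P=1 RW=1 US=1 PS=0]
  L1: frame=0x3E idx=1 entry=0x3F007 [P=1 RW=1 US=1 PS=0]
  L2: frame=0x3F idx=14 entry=0x41007 [P=1 RW=1 US=1 PS=0]
  L3: frame=0x41 idx=9 entry=0x45007 [P=1 RW=1 US=1 PS=0]
  ✓ 0x4504C  — 4 lookups

Access #0 PA: 0x32711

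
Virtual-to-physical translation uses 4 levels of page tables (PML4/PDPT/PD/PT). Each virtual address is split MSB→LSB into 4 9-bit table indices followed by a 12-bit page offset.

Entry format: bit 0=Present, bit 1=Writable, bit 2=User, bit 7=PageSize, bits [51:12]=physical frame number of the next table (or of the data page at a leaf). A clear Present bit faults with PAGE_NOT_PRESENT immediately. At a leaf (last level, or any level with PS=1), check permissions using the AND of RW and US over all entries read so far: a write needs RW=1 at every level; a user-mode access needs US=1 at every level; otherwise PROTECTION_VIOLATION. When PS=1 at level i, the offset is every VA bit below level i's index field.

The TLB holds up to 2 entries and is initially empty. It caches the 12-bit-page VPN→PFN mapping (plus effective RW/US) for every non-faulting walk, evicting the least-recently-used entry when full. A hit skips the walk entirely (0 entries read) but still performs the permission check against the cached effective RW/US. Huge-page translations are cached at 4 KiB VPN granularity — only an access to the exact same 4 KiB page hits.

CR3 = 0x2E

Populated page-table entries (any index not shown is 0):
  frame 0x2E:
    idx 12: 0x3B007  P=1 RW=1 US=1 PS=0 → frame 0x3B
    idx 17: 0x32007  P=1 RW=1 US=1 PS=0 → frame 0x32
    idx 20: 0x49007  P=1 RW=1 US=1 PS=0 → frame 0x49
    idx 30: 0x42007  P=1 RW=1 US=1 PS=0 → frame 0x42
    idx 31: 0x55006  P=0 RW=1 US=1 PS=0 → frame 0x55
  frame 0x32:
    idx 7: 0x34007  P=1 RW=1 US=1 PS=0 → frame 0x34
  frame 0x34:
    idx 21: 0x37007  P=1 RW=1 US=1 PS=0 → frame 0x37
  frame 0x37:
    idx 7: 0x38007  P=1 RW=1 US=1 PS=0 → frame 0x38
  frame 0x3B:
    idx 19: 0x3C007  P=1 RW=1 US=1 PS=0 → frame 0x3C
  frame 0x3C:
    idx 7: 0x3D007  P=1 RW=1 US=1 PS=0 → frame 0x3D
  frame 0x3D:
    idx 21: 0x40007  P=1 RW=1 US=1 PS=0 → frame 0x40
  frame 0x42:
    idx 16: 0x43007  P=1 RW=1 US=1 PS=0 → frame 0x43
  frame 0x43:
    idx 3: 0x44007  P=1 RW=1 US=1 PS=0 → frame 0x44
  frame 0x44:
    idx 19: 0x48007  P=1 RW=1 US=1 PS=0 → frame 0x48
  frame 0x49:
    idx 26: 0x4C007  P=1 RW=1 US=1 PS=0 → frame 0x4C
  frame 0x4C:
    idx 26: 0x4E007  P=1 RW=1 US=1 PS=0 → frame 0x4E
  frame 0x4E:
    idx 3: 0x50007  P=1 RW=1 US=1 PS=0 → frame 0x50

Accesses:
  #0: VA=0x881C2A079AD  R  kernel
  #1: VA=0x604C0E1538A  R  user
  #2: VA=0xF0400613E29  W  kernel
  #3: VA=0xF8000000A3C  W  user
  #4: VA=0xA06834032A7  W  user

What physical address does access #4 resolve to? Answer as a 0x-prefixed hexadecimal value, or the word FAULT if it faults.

Per-access translation:
#0 VA=0x881C2A079AD (r,kernel):
  L0 @0x2E[17] → 0x32007  P=1,RW=1,US=1,PS=0
  L1 @0x32[7] → 0x34007  P=1,RW=1,US=1,PS=0
  L2 @0x34[21] → 0x37007  P=1,RW=1,US=1,PS=0
  L3 @0x37[7] → 0x38007  P=1,RW=1,US=1,PS=0
  → PA=0x389AD  (4 entries read)
#1 VA=0x604C0E1538A (r,user):
  L0 @0x2E[12] → 0x3B007  P=1,RW=1,US=1,PS=0
  L1 @0x3B[19] → 0x3C007  P=1,RW=1,US=1,PS=0
  L2 @0x3C[7] → 0x3D007  P=1,RW=1,US=1,PS=0
  L3 @0x3D[21] → 0x40007  P=1,RW=1,US=1,PS=0
  → PA=0x4038A  (4 entries read)
#2 VA=0xF0400613E29 (w,kernel):
  L0 @0x2E[30] → 0x42007  P=1,RW=1,US=1,PS=0
  L1 @0x42[16] → 0x43007  P=1,RW=1,US=1,PS=0
  L2 @0x43[3] → 0x44007  P=1,RW=1,US=1,PS=0
  L3 @0x44[19] → 0x48007  P=1,RW=1,US=1,PS=0
  → PA=0x48E29  (4 entries read)
#3 VA=0xF8000000A3C (w,user):
  L0 @0x2E[31] → 0x55006  P=0,RW=1,US=1,PS=0
  ⇒ fault: PAGE_NOT_PRESENT  — 1 lookups
#4 VA=0xA06834032A7 (w,user):
  L0 @0x2E[20] → 0x49007  P=1,RW=1,US=1,PS=0
  L1 @0x49[26] → 0x4C007  P=1,RW=1,US=1,PS=0
  L2 @0x4C[26] → 0x4E007  P=1,RW=1,US=1,PS=0
  L3 @0x4E[3] → 0x50007  P=1,RW=1,US=1,PS=0
  → PA=0x502A7  (4 entries read)

Access #4 PA: 0x502A7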